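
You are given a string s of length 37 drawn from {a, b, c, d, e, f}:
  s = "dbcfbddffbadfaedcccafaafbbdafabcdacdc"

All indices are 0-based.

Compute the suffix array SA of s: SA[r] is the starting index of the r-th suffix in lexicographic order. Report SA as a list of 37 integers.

sorted suffixes:
  #0 SA[0]=21  'aafbbdafabcdacdc'
  #1 SA[1]=29  'abcdacdc'
  #2 SA[2]=33  'acdc'
  #3 SA[3]=10  'adfaedcccafaafbbdafabcdacdc'
  #4 SA[4]=13  'aedcccafaafbbdafabcdacdc'
  #5 SA[5]=19  'afaafbbdafabcdacdc'
  #6 SA[6]=27  'afabcdacdc'
  #7 SA[7]=22  'afbbdafabcdacdc'
  #8 SA[8]=9  'badfaedcccafaafbbdafabcdacdc'
  #9 SA[9]=24  'bbdafabcdacdc'
  #10 SA[10]=30  'bcdacdc'
  #11 SA[11]=1  'bcfbddffbadfaedcccafaafbbdafabcdacdc'
  #12 SA[12]=25  'bdafabcdacdc'
  #13 SA[13]=4  'bddffbadfaedcccafaafbbdafabcdacdc'
  #14 SA[14]=36  'c'
  #15 SA[15]=18  'cafaafbbdafabcdacdc'
  #16 SA[16]=17  'ccafaafbbdafabcdacdc'
  #17 SA[17]=16  'cccafaafbbdafabcdacdc'
  #18 SA[18]=31  'cdacdc'
  #19 SA[19]=34  'cdc'
  #20 SA[20]=2  'cfbddffbadfaedcccafaafbbdafabcdacdc'
  #21 SA[21]=32  'dacdc'
  #22 SA[22]=26  'dafabcdacdc'
  #23 SA[23]=0  'dbcfbddffbadfaedcccafaafbbdafabcdacdc'
  #24 SA[24]=35  'dc'
  #25 SA[25]=15  'dcccafaafbbdafabcdacdc'
  #26 SA[26]=5  'ddffbadfaedcccafaafbbdafabcdacdc'
  #27 SA[27]=11  'dfaedcccafaafbbdafabcdacdc'
  #28 SA[28]=6  'dffbadfaedcccafaafbbdafabcdacdc'
  #29 SA[29]=14  'edcccafaafbbdafabcdacdc'
  #30 SA[30]=20  'faafbbdafabcdacdc'
  #31 SA[31]=28  'fabcdacdc'
  #32 SA[32]=12  'faedcccafaafbbdafabcdacdc'
  #33 SA[33]=8  'fbadfaedcccafaafbbdafabcdacdc'
  #34 SA[34]=23  'fbbdafabcdacdc'
  #35 SA[35]=3  'fbddffbadfaedcccafaafbbdafabcdacdc'
  #36 SA[36]=7  'ffbadfaedcccafaafbbdafabcdacdc'

[21, 29, 33, 10, 13, 19, 27, 22, 9, 24, 30, 1, 25, 4, 36, 18, 17, 16, 31, 34, 2, 32, 26, 0, 35, 15, 5, 11, 6, 14, 20, 28, 12, 8, 23, 3, 7]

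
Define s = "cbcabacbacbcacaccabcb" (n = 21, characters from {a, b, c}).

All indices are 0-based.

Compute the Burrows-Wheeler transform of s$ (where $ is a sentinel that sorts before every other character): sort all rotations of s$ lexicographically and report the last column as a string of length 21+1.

rank  rotation                last
    0  $cbcabacbacbcacaccabcb  b
    1  abacbacbcacaccabcb$cbc  c
    2  abcb$cbcabacbacbcacacc  c
    3  acaccabcb$cbcabacbacbc  c
    4  acbacbcacaccabcb$cbcab  b
    5  acbcacaccabcb$cbcabacb  b
    6  accabcb$cbcabacbacbcac  c
    7  b$cbcabacbacbcacaccabc  c
    8  bacbacbcacaccabcb$cbca  a
    9  bacbcacaccabcb$cbcabac  c
   10  bcabacbacbcacaccabcb$c  c
   11  bcacaccabcb$cbcabacbac  c
   12  bcb$cbcabacbacbcacacca  a
   13  cabacbacbcacaccabcb$cb  b
   14  cabcb$cbcabacbacbcacac  c
   15  cacaccabcb$cbcabacbacb  b
   16  caccabcb$cbcabacbacbca  a
   17  cb$cbcabacbacbcacaccab  b
   18  cbacbcacaccabcb$cbcaba  a
   19  cbcabacbacbcacaccabcb$  $
   20  cbcacaccabcb$cbcabacba  a
   21  ccabcb$cbcabacbacbcaca  a

bcccbbccacccabcbaba$aa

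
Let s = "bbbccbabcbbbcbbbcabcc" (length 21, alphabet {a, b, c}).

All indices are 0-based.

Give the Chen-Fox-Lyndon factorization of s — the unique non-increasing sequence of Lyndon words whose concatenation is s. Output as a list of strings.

emit factor 1: 'bbbcc' (i=0, period=5)
emit factor 2: 'b' (i=5, period=1)
emit factor 3: 'abcbbbcbbbcabcc' (i=6, period=15)

["bbbcc", "b", "abcbbbcbbbcabcc"]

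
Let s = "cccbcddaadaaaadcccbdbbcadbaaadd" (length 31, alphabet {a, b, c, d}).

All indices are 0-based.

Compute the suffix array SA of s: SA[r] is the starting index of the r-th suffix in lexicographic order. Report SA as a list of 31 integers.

[10, 11, 26, 7, 12, 27, 8, 23, 13, 28, 25, 20, 21, 3, 18, 22, 2, 17, 1, 16, 0, 15, 4, 30, 9, 6, 24, 19, 14, 29, 5]

rank→(start, suffix):
  0 → (10, 'aaaadcccbdbbcadbaaadd')
  1 → (11, 'aaadcccbdbbcadbaaadd')
  2 → (26, 'aaadd')
  3 → (7, 'aadaaaadcccbdbbcadbaaadd')
  4 → (12, 'aadcccbdbbcadbaaadd')
  5 → (27, 'aadd')
  6 → (8, 'adaaaadcccbdbbcadbaaadd')
  7 → (23, 'adbaaadd')
  8 → (13, 'adcccbdbbcadbaaadd')
  9 → (28, 'add')
  10 → (25, 'baaadd')
  11 → (20, 'bbcadbaaadd')
  12 → (21, 'bcadbaaadd')
  13 → (3, 'bcddaadaaaadcccbdbbcadbaaadd')
  14 → (18, 'bdbbcadbaaadd')
  15 → (22, 'cadbaaadd')
  16 → (2, 'cbcddaadaaaadcccbdbbcadbaaadd')
  17 → (17, 'cbdbbcadbaaadd')
  18 → (1, 'ccbcddaadaaaadcccbdbbcadbaaadd')
  19 → (16, 'ccbdbbcadbaaadd')
  20 → (0, 'cccbcddaadaaaadcccbdbbcadbaaadd')
  21 → (15, 'cccbdbbcadbaaadd')
  22 → (4, 'cddaadaaaadcccbdbbcadbaaadd')
  23 → (30, 'd')
  24 → (9, 'daaaadcccbdbbcadbaaadd')
  25 → (6, 'daadaaaadcccbdbbcadbaaadd')
  26 → (24, 'dbaaadd')
  27 → (19, 'dbbcadbaaadd')
  28 → (14, 'dcccbdbbcadbaaadd')
  29 → (29, 'dd')
  30 → (5, 'ddaadaaaadcccbdbbcadbaaadd')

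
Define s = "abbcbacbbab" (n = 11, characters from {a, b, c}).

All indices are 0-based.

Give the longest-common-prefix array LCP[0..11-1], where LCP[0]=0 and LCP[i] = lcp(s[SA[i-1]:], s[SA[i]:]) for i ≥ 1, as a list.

sorted suffixes:
  #0 SA[0]=9  'ab'
  #1 SA[1]=0  'abbcbacbbab'
  #2 SA[2]=5  'acbbab'
  #3 SA[3]=10  'b'
  #4 SA[4]=8  'bab'
  #5 SA[5]=4  'bacbbab'
  #6 SA[6]=7  'bbab'
  #7 SA[7]=1  'bbcbacbbab'
  #8 SA[8]=2  'bcbacbbab'
  #9 SA[9]=3  'cbacbbab'
  #10 SA[10]=6  'cbbab'

SA = [9, 0, 5, 10, 8, 4, 7, 1, 2, 3, 6]
rank  pair      lcp
   1  s[9:],s[0:]  2  'ab'
   2  s[0:],s[5:]  1  'a'
   3  s[5:],s[10:]  0  ''
   4  s[10:],s[8:]  1  'b'
   5  s[8:],s[4:]  2  'ba'
   6  s[4:],s[7:]  1  'b'
   7  s[7:],s[1:]  2  'bb'
   8  s[1:],s[2:]  1  'b'
   9  s[2:],s[3:]  0  ''
  10  s[3:],s[6:]  2  'cb'

[0, 2, 1, 0, 1, 2, 1, 2, 1, 0, 2]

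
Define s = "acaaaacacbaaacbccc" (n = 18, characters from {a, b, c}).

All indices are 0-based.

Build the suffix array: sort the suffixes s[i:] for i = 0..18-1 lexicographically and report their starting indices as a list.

[2, 3, 10, 4, 11, 0, 5, 7, 12, 9, 14, 17, 1, 6, 8, 13, 16, 15]

sorted suffixes:
  #0 SA[0]=2  'aaaacacbaaacbccc'
  #1 SA[1]=3  'aaacacbaaacbccc'
  #2 SA[2]=10  'aaacbccc'
  #3 SA[3]=4  'aacacbaaacbccc'
  #4 SA[4]=11  'aacbccc'
  #5 SA[5]=0  'acaaaacacbaaacbccc'
  #6 SA[6]=5  'acacbaaacbccc'
  #7 SA[7]=7  'acbaaacbccc'
  #8 SA[8]=12  'acbccc'
  #9 SA[9]=9  'baaacbccc'
  #10 SA[10]=14  'bccc'
  #11 SA[11]=17  'c'
  #12 SA[12]=1  'caaaacacbaaacbccc'
  #13 SA[13]=6  'cacbaaacbccc'
  #14 SA[14]=8  'cbaaacbccc'
  #15 SA[15]=13  'cbccc'
  #16 SA[16]=16  'cc'
  #17 SA[17]=15  'ccc'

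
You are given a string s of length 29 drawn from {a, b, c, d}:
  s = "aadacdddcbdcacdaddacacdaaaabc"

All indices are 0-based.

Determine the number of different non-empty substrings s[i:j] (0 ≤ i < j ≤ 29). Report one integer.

sorted suffixes:
  #0 SA[0]=23  'aaaabc'
  #1 SA[1]=24  'aaabc'
  #2 SA[2]=25  'aabc'
  #3 SA[3]=0  'aadacdddcbdcacdaddacacdaaaabc'
  #4 SA[4]=26  'abc'
  #5 SA[5]=18  'acacdaaaabc'
  #6 SA[6]=20  'acdaaaabc'
  #7 SA[7]=12  'acdaddacacdaaaabc'
  #8 SA[8]=3  'acdddcbdcacdaddacacdaaaabc'
  #9 SA[9]=1  'adacdddcbdcacdaddacacdaaaabc'
  #10 SA[10]=15  'addacacdaaaabc'
  #11 SA[11]=27  'bc'
  #12 SA[12]=9  'bdcacdaddacacdaaaabc'
  #13 SA[13]=28  'c'
  #14 SA[14]=19  'cacdaaaabc'
  #15 SA[15]=11  'cacdaddacacdaaaabc'
  #16 SA[16]=8  'cbdcacdaddacacdaaaabc'
  #17 SA[17]=21  'cdaaaabc'
  #18 SA[18]=13  'cdaddacacdaaaabc'
  #19 SA[19]=4  'cdddcbdcacdaddacacdaaaabc'
  #20 SA[20]=22  'daaaabc'
  #21 SA[21]=17  'dacacdaaaabc'
  #22 SA[22]=2  'dacdddcbdcacdaddacacdaaaabc'
  #23 SA[23]=14  'daddacacdaaaabc'
  #24 SA[24]=10  'dcacdaddacacdaaaabc'
  #25 SA[25]=7  'dcbdcacdaddacacdaaaabc'
  #26 SA[26]=16  'ddacacdaaaabc'
  #27 SA[27]=6  'ddcbdcacdaddacacdaaaabc'
  #28 SA[28]=5  'dddcbdcacdaddacacdaaaabc'

SA = [23, 24, 25, 0, 26, 18, 20, 12, 3, 1, 15, 27, 9, 28, 19, 11, 8, 21, 13, 4, 22, 17, 2, 14, 10, 7, 16, 6, 5]
i: (SA[i-1],SA[i]) lcp shared
  1: (23,24) 3 'aaa'
  2: (24,25) 2 'aa'
  3: (25,0) 2 'aa'
  4: (0,26) 1 'a'
  5: (26,18) 1 'a'
  6: (18,20) 2 'ac'
  7: (20,12) 4 'acda'
  8: (12,3) 3 'acd'
  9: (3,1) 1 'a'
  10: (1,15) 2 'ad'
  11: (15,27) 0 ''
  12: (27,9) 1 'b'
  13: (9,28) 0 ''
  14: (28,19) 1 'c'
  15: (19,11) 5 'cacda'
  16: (11,8) 1 'c'
  17: (8,21) 1 'c'
  18: (21,13) 3 'cda'
  19: (13,4) 2 'cd'
  20: (4,22) 0 ''
  21: (22,17) 2 'da'
  22: (17,2) 3 'dac'
  23: (2,14) 2 'da'
  24: (14,10) 1 'd'
  25: (10,7) 2 'dc'
  26: (7,16) 1 'd'
  27: (16,6) 2 'dd'
  28: (6,5) 2 'dd'

n(n+1)/2 = 29·30/2 = 435
Σ LCP = 0 + 3 + 2 + 2 + 1 + 1 + 2 + 4 + 3 + 1 + 2 + 0 + 1 + 0 + 1 + 5 + 1 + 1 + 3 + 2 + 0 + 2 + 3 + 2 + 1 + 2 + 1 + 2 + 2 = 50
distinct = 435 − 50 = 385

385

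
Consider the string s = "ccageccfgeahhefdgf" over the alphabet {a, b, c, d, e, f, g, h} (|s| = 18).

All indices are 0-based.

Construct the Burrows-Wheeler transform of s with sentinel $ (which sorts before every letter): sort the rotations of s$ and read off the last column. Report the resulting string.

rank  rotation             last
    0  $ccageccfgeahhefdgf  f
    1  ageccfgeahhefdgf$cc  c
    2  ahhefdgf$ccageccfge  e
    3  cageccfgeahhefdgf$c  c
    4  ccageccfgeahhefdgf$  $
    5  ccfgeahhefdgf$ccage  e
    6  cfgeahhefdgf$ccagec  c
    7  dgf$ccageccfgeahhef  f
    8  eahhefdgf$ccageccfg  g
    9  eccfgeahhefdgf$ccag  g
   10  efdgf$ccageccfgeahh  h
   11  f$ccageccfgeahhefdg  g
   12  fdgf$ccageccfgeahhe  e
   13  fgeahhefdgf$ccagecc  c
   14  geahhefdgf$ccageccf  f
   15  geccfgeahhefdgf$cca  a
   16  gf$ccageccfgeahhefd  d
   17  hefdgf$ccageccfgeah  h
   18  hhefdgf$ccageccfgea  a

fcec$ecfgghgecfadha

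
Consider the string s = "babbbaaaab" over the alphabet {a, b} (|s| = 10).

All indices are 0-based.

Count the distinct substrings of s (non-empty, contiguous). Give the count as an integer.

rank→(start, suffix):
  0 → (5, 'aaaab')
  1 → (6, 'aaab')
  2 → (7, 'aab')
  3 → (8, 'ab')
  4 → (1, 'abbbaaaab')
  5 → (9, 'b')
  6 → (4, 'baaaab')
  7 → (0, 'babbbaaaab')
  8 → (3, 'bbaaaab')
  9 → (2, 'bbbaaaab')

SA = [5, 6, 7, 8, 1, 9, 4, 0, 3, 2]
[i] adj suffixes → lcp
  [1] 5/6 → 3 ('aaa')
  [2] 6/7 → 2 ('aa')
  [3] 7/8 → 1 ('a')
  [4] 8/1 → 2 ('ab')
  [5] 1/9 → 0 ('')
  [6] 9/4 → 1 ('b')
  [7] 4/0 → 2 ('ba')
  [8] 0/3 → 1 ('b')
  [9] 3/2 → 2 ('bb')

n(n+1)/2 = 10·11/2 = 55
Σ LCP = 0 + 3 + 2 + 1 + 2 + 0 + 1 + 2 + 1 + 2 = 14
distinct = 55 − 14 = 41

41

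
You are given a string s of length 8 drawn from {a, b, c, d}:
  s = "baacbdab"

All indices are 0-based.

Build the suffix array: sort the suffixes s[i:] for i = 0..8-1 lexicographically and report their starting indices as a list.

[1, 6, 2, 7, 0, 4, 3, 5]

rank | idx | suffix
   0 |   1 | aacbdab
   1 |   6 | ab
   2 |   2 | acbdab
   3 |   7 | b
   4 |   0 | baacbdab
   5 |   4 | bdab
   6 |   3 | cbdab
   7 |   5 | dab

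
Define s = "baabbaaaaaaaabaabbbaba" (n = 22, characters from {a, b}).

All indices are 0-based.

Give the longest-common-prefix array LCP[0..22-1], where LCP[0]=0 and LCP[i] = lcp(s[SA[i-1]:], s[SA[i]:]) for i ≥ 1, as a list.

rank | idx | suffix
   0 |  21 | a
   1 |   5 | aaaaaaaabaabbbaba
   2 |   6 | aaaaaaabaabbbaba
   3 |   7 | aaaaaabaabbbaba
   4 |   8 | aaaaabaabbbaba
   5 |   9 | aaaabaabbbaba
   6 |  10 | aaabaabbbaba
   7 |  11 | aabaabbbaba
   8 |   1 | aabbaaaaaaaabaabbbaba
   9 |  14 | aabbbaba
  10 |  19 | aba
  11 |  12 | abaabbbaba
  12 |   2 | abbaaaaaaaabaabbbaba
  13 |  15 | abbbaba
  14 |  20 | ba
  15 |   4 | baaaaaaaabaabbbaba
  16 |   0 | baabbaaaaaaaabaabbbaba
  17 |  13 | baabbbaba
  18 |  18 | baba
  19 |   3 | bbaaaaaaaabaabbbaba
  20 |  17 | bbaba
  21 |  16 | bbbaba

SA = [21, 5, 6, 7, 8, 9, 10, 11, 1, 14, 19, 12, 2, 15, 20, 4, 0, 13, 18, 3, 17, 16]
rank  pair      lcp
   1  s[21:],s[5:]  1  'a'
   2  s[5:],s[6:]  7  'aaaaaaa'
   3  s[6:],s[7:]  6  'aaaaaa'
   4  s[7:],s[8:]  5  'aaaaa'
   5  s[8:],s[9:]  4  'aaaa'
   6  s[9:],s[10:]  3  'aaa'
   7  s[10:],s[11:]  2  'aa'
   8  s[11:],s[1:]  3  'aab'
   9  s[1:],s[14:]  4  'aabb'
  10  s[14:],s[19:]  1  'a'
  11  s[19:],s[12:]  3  'aba'
  12  s[12:],s[2:]  2  'ab'
  13  s[2:],s[15:]  3  'abb'
  14  s[15:],s[20:]  0  ''
  15  s[20:],s[4:]  2  'ba'
  16  s[4:],s[0:]  3  'baa'
  17  s[0:],s[13:]  5  'baabb'
  18  s[13:],s[18:]  2  'ba'
  19  s[18:],s[3:]  1  'b'
  20  s[3:],s[17:]  3  'bba'
  21  s[17:],s[16:]  2  'bb'

[0, 1, 7, 6, 5, 4, 3, 2, 3, 4, 1, 3, 2, 3, 0, 2, 3, 5, 2, 1, 3, 2]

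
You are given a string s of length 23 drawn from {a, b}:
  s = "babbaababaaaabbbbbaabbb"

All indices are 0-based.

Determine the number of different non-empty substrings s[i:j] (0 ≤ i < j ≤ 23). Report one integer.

rank→(start, suffix):
  0 → (9, 'aaaabbbbbaabbb')
  1 → (10, 'aaabbbbbaabbb')
  2 → (4, 'aababaaaabbbbbaabbb')
  3 → (18, 'aabbb')
  4 → (11, 'aabbbbbaabbb')
  5 → (7, 'abaaaabbbbbaabbb')
  6 → (5, 'ababaaaabbbbbaabbb')
  7 → (1, 'abbaababaaaabbbbbaabbb')
  8 → (19, 'abbb')
  9 → (12, 'abbbbbaabbb')
  10 → (22, 'b')
  11 → (8, 'baaaabbbbbaabbb')
  12 → (3, 'baababaaaabbbbbaabbb')
  13 → (17, 'baabbb')
  14 → (6, 'babaaaabbbbbaabbb')
  15 → (0, 'babbaababaaaabbbbbaabbb')
  16 → (21, 'bb')
  17 → (2, 'bbaababaaaabbbbbaabbb')
  18 → (16, 'bbaabbb')
  19 → (20, 'bbb')
  20 → (15, 'bbbaabbb')
  21 → (14, 'bbbbaabbb')
  22 → (13, 'bbbbbaabbb')

SA = [9, 10, 4, 18, 11, 7, 5, 1, 19, 12, 22, 8, 3, 17, 6, 0, 21, 2, 16, 20, 15, 14, 13]
[i] adj suffixes → lcp
  [1] 9/10 → 3 ('aaa')
  [2] 10/4 → 2 ('aa')
  [3] 4/18 → 3 ('aab')
  [4] 18/11 → 5 ('aabbb')
  [5] 11/7 → 1 ('a')
  [6] 7/5 → 3 ('aba')
  [7] 5/1 → 2 ('ab')
  [8] 1/19 → 3 ('abb')
  [9] 19/12 → 4 ('abbb')
  [10] 12/22 → 0 ('')
  [11] 22/8 → 1 ('b')
  [12] 8/3 → 3 ('baa')
  [13] 3/17 → 4 ('baab')
  [14] 17/6 → 2 ('ba')
  [15] 6/0 → 3 ('bab')
  [16] 0/21 → 1 ('b')
  [17] 21/2 → 2 ('bb')
  [18] 2/16 → 5 ('bbaab')
  [19] 16/20 → 2 ('bb')
  [20] 20/15 → 3 ('bbb')
  [21] 15/14 → 3 ('bbb')
  [22] 14/13 → 4 ('bbbb')

n(n+1)/2 = 23·24/2 = 276
Σ LCP = 0 + 3 + 2 + 3 + 5 + 1 + 3 + 2 + 3 + 4 + 0 + 1 + 3 + 4 + 2 + 3 + 1 + 2 + 5 + 2 + 3 + 3 + 4 = 59
distinct = 276 − 59 = 217

217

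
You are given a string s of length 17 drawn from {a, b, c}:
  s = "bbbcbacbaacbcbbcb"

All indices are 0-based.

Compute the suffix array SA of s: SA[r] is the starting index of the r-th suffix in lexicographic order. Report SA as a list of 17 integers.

[8, 5, 9, 16, 7, 4, 0, 13, 1, 14, 2, 11, 15, 6, 3, 12, 10]

rank | idx | suffix
   0 |   8 | aacbcbbcb
   1 |   5 | acbaacbcbbcb
   2 |   9 | acbcbbcb
   3 |  16 | b
   4 |   7 | baacbcbbcb
   5 |   4 | bacbaacbcbbcb
   6 |   0 | bbbcbacbaacbcbbcb
   7 |  13 | bbcb
   8 |   1 | bbcbacbaacbcbbcb
   9 |  14 | bcb
  10 |   2 | bcbacbaacbcbbcb
  11 |  11 | bcbbcb
  12 |  15 | cb
  13 |   6 | cbaacbcbbcb
  14 |   3 | cbacbaacbcbbcb
  15 |  12 | cbbcb
  16 |  10 | cbcbbcb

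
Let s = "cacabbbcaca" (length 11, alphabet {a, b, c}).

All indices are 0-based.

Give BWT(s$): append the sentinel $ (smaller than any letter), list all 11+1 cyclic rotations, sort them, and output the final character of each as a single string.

rank  rotation      last
    0  $cacabbbcaca  a
    1  a$cacabbbcac  c
    2  abbbcaca$cac  c
    3  aca$cacabbbc  c
    4  acabbbcaca$c  c
    5  bbbcaca$caca  a
    6  bbcaca$cacab  b
    7  bcaca$cacabb  b
    8  ca$cacabbbca  a
    9  cabbbcaca$ca  a
   10  caca$cacabbb  b
   11  cacabbbcaca$  $

accccabbaab$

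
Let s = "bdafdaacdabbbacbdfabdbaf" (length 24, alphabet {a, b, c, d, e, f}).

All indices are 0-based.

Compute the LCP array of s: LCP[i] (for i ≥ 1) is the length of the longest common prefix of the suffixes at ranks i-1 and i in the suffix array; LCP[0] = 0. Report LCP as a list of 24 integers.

[0, 1, 2, 1, 2, 1, 2, 0, 2, 1, 2, 1, 2, 2, 0, 1, 0, 2, 2, 1, 1, 0, 1, 1]

rank | idx | suffix
   0 |   5 | aacdabbbacbdfabdbaf
   1 |   9 | abbbacbdfabdbaf
   2 |  18 | abdbaf
   3 |  13 | acbdfabdbaf
   4 |   6 | acdabbbacbdfabdbaf
   5 |  22 | af
   6 |   2 | afdaacdabbbacbdfabdbaf
   7 |  12 | bacbdfabdbaf
   8 |  21 | baf
   9 |  11 | bbacbdfabdbaf
  10 |  10 | bbbacbdfabdbaf
  11 |   0 | bdafdaacdabbbacbdfabdbaf
  12 |  19 | bdbaf
  13 |  15 | bdfabdbaf
  14 |  14 | cbdfabdbaf
  15 |   7 | cdabbbacbdfabdbaf
  16 |   4 | daacdabbbacbdfabdbaf
  17 |   8 | dabbbacbdfabdbaf
  18 |   1 | dafdaacdabbbacbdfabdbaf
  19 |  20 | dbaf
  20 |  16 | dfabdbaf
  21 |  23 | f
  22 |  17 | fabdbaf
  23 |   3 | fdaacdabbbacbdfabdbaf

SA = [5, 9, 18, 13, 6, 22, 2, 12, 21, 11, 10, 0, 19, 15, 14, 7, 4, 8, 1, 20, 16, 23, 17, 3]
i: (SA[i-1],SA[i]) lcp shared
  1: (5,9) 1 'a'
  2: (9,18) 2 'ab'
  3: (18,13) 1 'a'
  4: (13,6) 2 'ac'
  5: (6,22) 1 'a'
  6: (22,2) 2 'af'
  7: (2,12) 0 ''
  8: (12,21) 2 'ba'
  9: (21,11) 1 'b'
  10: (11,10) 2 'bb'
  11: (10,0) 1 'b'
  12: (0,19) 2 'bd'
  13: (19,15) 2 'bd'
  14: (15,14) 0 ''
  15: (14,7) 1 'c'
  16: (7,4) 0 ''
  17: (4,8) 2 'da'
  18: (8,1) 2 'da'
  19: (1,20) 1 'd'
  20: (20,16) 1 'd'
  21: (16,23) 0 ''
  22: (23,17) 1 'f'
  23: (17,3) 1 'f'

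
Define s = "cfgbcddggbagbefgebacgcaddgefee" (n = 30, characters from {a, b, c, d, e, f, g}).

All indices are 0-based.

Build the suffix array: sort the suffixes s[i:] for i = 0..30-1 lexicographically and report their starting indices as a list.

[18, 22, 10, 17, 9, 3, 12, 21, 4, 0, 19, 23, 5, 24, 6, 29, 16, 28, 26, 13, 27, 1, 14, 8, 2, 11, 20, 15, 25, 7]

sorted suffixes:
  #0 SA[0]=18  'acgcaddgefee'
  #1 SA[1]=22  'addgefee'
  #2 SA[2]=10  'agbefgebacgcaddgefee'
  #3 SA[3]=17  'bacgcaddgefee'
  #4 SA[4]=9  'bagbefgebacgcaddgefee'
  #5 SA[5]=3  'bcddggbagbefgebacgcaddgefee'
  #6 SA[6]=12  'befgebacgcaddgefee'
  #7 SA[7]=21  'caddgefee'
  #8 SA[8]=4  'cddggbagbefgebacgcaddgefee'
  #9 SA[9]=0  'cfgbcddggbagbefgebacgcaddgefee'
  #10 SA[10]=19  'cgcaddgefee'
  #11 SA[11]=23  'ddgefee'
  #12 SA[12]=5  'ddggbagbefgebacgcaddgefee'
  #13 SA[13]=24  'dgefee'
  #14 SA[14]=6  'dggbagbefgebacgcaddgefee'
  #15 SA[15]=29  'e'
  #16 SA[16]=16  'ebacgcaddgefee'
  #17 SA[17]=28  'ee'
  #18 SA[18]=26  'efee'
  #19 SA[19]=13  'efgebacgcaddgefee'
  #20 SA[20]=27  'fee'
  #21 SA[21]=1  'fgbcddggbagbefgebacgcaddgefee'
  #22 SA[22]=14  'fgebacgcaddgefee'
  #23 SA[23]=8  'gbagbefgebacgcaddgefee'
  #24 SA[24]=2  'gbcddggbagbefgebacgcaddgefee'
  #25 SA[25]=11  'gbefgebacgcaddgefee'
  #26 SA[26]=20  'gcaddgefee'
  #27 SA[27]=15  'gebacgcaddgefee'
  #28 SA[28]=25  'gefee'
  #29 SA[29]=7  'ggbagbefgebacgcaddgefee'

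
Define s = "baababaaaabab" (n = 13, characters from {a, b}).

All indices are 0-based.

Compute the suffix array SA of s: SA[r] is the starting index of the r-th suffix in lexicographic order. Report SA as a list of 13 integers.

sorted suffixes:
  #0 SA[0]=6  'aaaabab'
  #1 SA[1]=7  'aaabab'
  #2 SA[2]=8  'aabab'
  #3 SA[3]=1  'aababaaaabab'
  #4 SA[4]=11  'ab'
  #5 SA[5]=4  'abaaaabab'
  #6 SA[6]=9  'abab'
  #7 SA[7]=2  'ababaaaabab'
  #8 SA[8]=12  'b'
  #9 SA[9]=5  'baaaabab'
  #10 SA[10]=0  'baababaaaabab'
  #11 SA[11]=10  'bab'
  #12 SA[12]=3  'babaaaabab'

[6, 7, 8, 1, 11, 4, 9, 2, 12, 5, 0, 10, 3]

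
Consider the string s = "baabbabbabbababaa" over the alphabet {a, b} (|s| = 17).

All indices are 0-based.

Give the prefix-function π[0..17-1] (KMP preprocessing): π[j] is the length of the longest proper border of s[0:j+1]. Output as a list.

[0, 0, 0, 1, 1, 2, 1, 1, 2, 1, 1, 2, 1, 2, 1, 2, 3]

π[0] = 0
j=1 s[j]='a': π[1]=0 (border '')
j=2 s[j]='a': π[2]=0 (border '')
j=3 s[j]='b': π[3]=1 (border 'b')
j=4 s[j]='b': k: 1→0; π[4]=1 (border 'b')
j=5 s[j]='a': π[5]=2 (border 'ba')
j=6 s[j]='b': k: 2→0; π[6]=1 (border 'b')
j=7 s[j]='b': k: 1→0; π[7]=1 (border 'b')
j=8 s[j]='a': π[8]=2 (border 'ba')
j=9 s[j]='b': k: 2→0; π[9]=1 (border 'b')
j=10 s[j]='b': k: 1→0; π[10]=1 (border 'b')
j=11 s[j]='a': π[11]=2 (border 'ba')
j=12 s[j]='b': k: 2→0; π[12]=1 (border 'b')
j=13 s[j]='a': π[13]=2 (border 'ba')
j=14 s[j]='b': k: 2→0; π[14]=1 (border 'b')
j=15 s[j]='a': π[15]=2 (border 'ba')
j=16 s[j]='a': π[16]=3 (border 'baa')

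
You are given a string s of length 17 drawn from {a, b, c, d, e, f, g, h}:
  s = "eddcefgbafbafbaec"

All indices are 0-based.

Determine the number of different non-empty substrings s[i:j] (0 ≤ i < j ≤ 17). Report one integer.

133

rank | idx | suffix
   0 |  14 | aec
   1 |  11 | afbaec
   2 |   8 | afbafbaec
   3 |  13 | baec
   4 |  10 | bafbaec
   5 |   7 | bafbafbaec
   6 |  16 | c
   7 |   3 | cefgbafbafbaec
   8 |   2 | dcefgbafbafbaec
   9 |   1 | ddcefgbafbafbaec
  10 |  15 | ec
  11 |   0 | eddcefgbafbafbaec
  12 |   4 | efgbafbafbaec
  13 |  12 | fbaec
  14 |   9 | fbafbaec
  15 |   5 | fgbafbafbaec
  16 |   6 | gbafbafbaec

SA = [14, 11, 8, 13, 10, 7, 16, 3, 2, 1, 15, 0, 4, 12, 9, 5, 6]
[i] adj suffixes → lcp
  [1] 14/11 → 1 ('a')
  [2] 11/8 → 4 ('afba')
  [3] 8/13 → 0 ('')
  [4] 13/10 → 2 ('ba')
  [5] 10/7 → 5 ('bafba')
  [6] 7/16 → 0 ('')
  [7] 16/3 → 1 ('c')
  [8] 3/2 → 0 ('')
  [9] 2/1 → 1 ('d')
  [10] 1/15 → 0 ('')
  [11] 15/0 → 1 ('e')
  [12] 0/4 → 1 ('e')
  [13] 4/12 → 0 ('')
  [14] 12/9 → 3 ('fba')
  [15] 9/5 → 1 ('f')
  [16] 5/6 → 0 ('')

n(n+1)/2 = 17·18/2 = 153
Σ LCP = 0 + 1 + 4 + 0 + 2 + 5 + 0 + 1 + 0 + 1 + 0 + 1 + 1 + 0 + 3 + 1 + 0 = 20
distinct = 153 − 20 = 133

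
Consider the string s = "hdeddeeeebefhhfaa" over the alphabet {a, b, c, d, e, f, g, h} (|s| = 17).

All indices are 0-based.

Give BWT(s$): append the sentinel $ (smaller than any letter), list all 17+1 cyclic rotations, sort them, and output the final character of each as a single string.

aafeehdedeedbhe$hf

rank  rotation            last
    0  $hdeddeeeebefhhfaa  a
    1  a$hdeddeeeebefhhfa  a
    2  aa$hdeddeeeebefhhf  f
    3  befhhfaa$hdeddeeee  e
    4  ddeeeebefhhfaa$hde  e
    5  deddeeeebefhhfaa$h  h
    6  deeeebefhhfaa$hded  d
    7  ebefhhfaa$hdeddeee  e
    8  eddeeeebefhhfaa$hd  d
    9  eebefhhfaa$hdeddee  e
   10  eeebefhhfaa$hdedde  e
   11  eeeebefhhfaa$hdedd  d
   12  efhhfaa$hdeddeeeeb  b
   13  faa$hdeddeeeebefhh  h
   14  fhhfaa$hdeddeeeebe  e
   15  hdeddeeeebefhhfaa$  $
   16  hfaa$hdeddeeeebefh  h
   17  hhfaa$hdeddeeeebef  f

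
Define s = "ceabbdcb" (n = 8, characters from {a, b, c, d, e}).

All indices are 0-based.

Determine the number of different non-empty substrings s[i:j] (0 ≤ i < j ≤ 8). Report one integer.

33

rank | idx | suffix
   0 |   2 | abbdcb
   1 |   7 | b
   2 |   3 | bbdcb
   3 |   4 | bdcb
   4 |   6 | cb
   5 |   0 | ceabbdcb
   6 |   5 | dcb
   7 |   1 | eabbdcb

SA = [2, 7, 3, 4, 6, 0, 5, 1]
[i] adj suffixes → lcp
  [1] 2/7 → 0 ('')
  [2] 7/3 → 1 ('b')
  [3] 3/4 → 1 ('b')
  [4] 4/6 → 0 ('')
  [5] 6/0 → 1 ('c')
  [6] 0/5 → 0 ('')
  [7] 5/1 → 0 ('')

n(n+1)/2 = 8·9/2 = 36
Σ LCP = 0 + 0 + 1 + 1 + 0 + 1 + 0 + 0 = 3
distinct = 36 − 3 = 33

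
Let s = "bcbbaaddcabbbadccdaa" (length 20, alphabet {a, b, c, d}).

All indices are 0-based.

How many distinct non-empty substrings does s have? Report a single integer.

rank→(start, suffix):
  0 → (19, 'a')
  1 → (18, 'aa')
  2 → (4, 'aaddcabbbadccdaa')
  3 → (9, 'abbbadccdaa')
  4 → (13, 'adccdaa')
  5 → (5, 'addcabbbadccdaa')
  6 → (3, 'baaddcabbbadccdaa')
  7 → (12, 'badccdaa')
  8 → (2, 'bbaaddcabbbadccdaa')
  9 → (11, 'bbadccdaa')
  10 → (10, 'bbbadccdaa')
  11 → (0, 'bcbbaaddcabbbadccdaa')
  12 → (8, 'cabbbadccdaa')
  13 → (1, 'cbbaaddcabbbadccdaa')
  14 → (15, 'ccdaa')
  15 → (16, 'cdaa')
  16 → (17, 'daa')
  17 → (7, 'dcabbbadccdaa')
  18 → (14, 'dccdaa')
  19 → (6, 'ddcabbbadccdaa')

SA = [19, 18, 4, 9, 13, 5, 3, 12, 2, 11, 10, 0, 8, 1, 15, 16, 17, 7, 14, 6]
[i] adj suffixes → lcp
  [1] 19/18 → 1 ('a')
  [2] 18/4 → 2 ('aa')
  [3] 4/9 → 1 ('a')
  [4] 9/13 → 1 ('a')
  [5] 13/5 → 2 ('ad')
  [6] 5/3 → 0 ('')
  [7] 3/12 → 2 ('ba')
  [8] 12/2 → 1 ('b')
  [9] 2/11 → 3 ('bba')
  [10] 11/10 → 2 ('bb')
  [11] 10/0 → 1 ('b')
  [12] 0/8 → 0 ('')
  [13] 8/1 → 1 ('c')
  [14] 1/15 → 1 ('c')
  [15] 15/16 → 1 ('c')
  [16] 16/17 → 0 ('')
  [17] 17/7 → 1 ('d')
  [18] 7/14 → 2 ('dc')
  [19] 14/6 → 1 ('d')

n(n+1)/2 = 20·21/2 = 210
Σ LCP = 0 + 1 + 2 + 1 + 1 + 2 + 0 + 2 + 1 + 3 + 2 + 1 + 0 + 1 + 1 + 1 + 0 + 1 + 2 + 1 = 23
distinct = 210 − 23 = 187

187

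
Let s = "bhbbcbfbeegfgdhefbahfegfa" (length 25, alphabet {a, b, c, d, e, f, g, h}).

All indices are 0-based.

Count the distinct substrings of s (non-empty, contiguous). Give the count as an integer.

rank→(start, suffix):
  0 → (24, 'a')
  1 → (18, 'ahfegfa')
  2 → (17, 'bahfegfa')
  3 → (2, 'bbcbfbeegfgdhefbahfegfa')
  4 → (3, 'bcbfbeegfgdhefbahfegfa')
  5 → (7, 'beegfgdhefbahfegfa')
  6 → (5, 'bfbeegfgdhefbahfegfa')
  7 → (0, 'bhbbcbfbeegfgdhefbahfegfa')
  8 → (4, 'cbfbeegfgdhefbahfegfa')
  9 → (13, 'dhefbahfegfa')
  10 → (8, 'eegfgdhefbahfegfa')
  11 → (15, 'efbahfegfa')
  12 → (21, 'egfa')
  13 → (9, 'egfgdhefbahfegfa')
  14 → (23, 'fa')
  15 → (16, 'fbahfegfa')
  16 → (6, 'fbeegfgdhefbahfegfa')
  17 → (20, 'fegfa')
  18 → (11, 'fgdhefbahfegfa')
  19 → (12, 'gdhefbahfegfa')
  20 → (22, 'gfa')
  21 → (10, 'gfgdhefbahfegfa')
  22 → (1, 'hbbcbfbeegfgdhefbahfegfa')
  23 → (14, 'hefbahfegfa')
  24 → (19, 'hfegfa')

SA = [24, 18, 17, 2, 3, 7, 5, 0, 4, 13, 8, 15, 21, 9, 23, 16, 6, 20, 11, 12, 22, 10, 1, 14, 19]
[i] adj suffixes → lcp
  [1] 24/18 → 1 ('a')
  [2] 18/17 → 0 ('')
  [3] 17/2 → 1 ('b')
  [4] 2/3 → 1 ('b')
  [5] 3/7 → 1 ('b')
  [6] 7/5 → 1 ('b')
  [7] 5/0 → 1 ('b')
  [8] 0/4 → 0 ('')
  [9] 4/13 → 0 ('')
  [10] 13/8 → 0 ('')
  [11] 8/15 → 1 ('e')
  [12] 15/21 → 1 ('e')
  [13] 21/9 → 3 ('egf')
  [14] 9/23 → 0 ('')
  [15] 23/16 → 1 ('f')
  [16] 16/6 → 2 ('fb')
  [17] 6/20 → 1 ('f')
  [18] 20/11 → 1 ('f')
  [19] 11/12 → 0 ('')
  [20] 12/22 → 1 ('g')
  [21] 22/10 → 2 ('gf')
  [22] 10/1 → 0 ('')
  [23] 1/14 → 1 ('h')
  [24] 14/19 → 1 ('h')

n(n+1)/2 = 25·26/2 = 325
Σ LCP = 0 + 1 + 0 + 1 + 1 + 1 + 1 + 1 + 0 + 0 + 0 + 1 + 1 + 3 + 0 + 1 + 2 + 1 + 1 + 0 + 1 + 2 + 0 + 1 + 1 = 21
distinct = 325 − 21 = 304

304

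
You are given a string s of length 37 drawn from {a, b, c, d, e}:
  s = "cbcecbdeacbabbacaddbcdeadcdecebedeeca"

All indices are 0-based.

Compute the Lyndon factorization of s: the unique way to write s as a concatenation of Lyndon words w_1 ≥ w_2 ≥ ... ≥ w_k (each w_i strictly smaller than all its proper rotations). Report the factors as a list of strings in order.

emit factor 1: 'c' (i=0, period=1)
emit factor 2: 'bcecbde' (i=1, period=7)
emit factor 3: 'acb' (i=8, period=3)
emit factor 4: 'abbacaddbcdeadcdecebedeec' (i=11, period=25)
emit factor 5: 'a' (i=36, period=1)

["c", "bcecbde", "acb", "abbacaddbcdeadcdecebedeec", "a"]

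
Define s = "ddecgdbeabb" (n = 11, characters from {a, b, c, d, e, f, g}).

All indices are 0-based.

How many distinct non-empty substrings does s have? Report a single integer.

sorted suffixes:
  #0 SA[0]=8  'abb'
  #1 SA[1]=10  'b'
  #2 SA[2]=9  'bb'
  #3 SA[3]=6  'beabb'
  #4 SA[4]=3  'cgdbeabb'
  #5 SA[5]=5  'dbeabb'
  #6 SA[6]=0  'ddecgdbeabb'
  #7 SA[7]=1  'decgdbeabb'
  #8 SA[8]=7  'eabb'
  #9 SA[9]=2  'ecgdbeabb'
  #10 SA[10]=4  'gdbeabb'

SA = [8, 10, 9, 6, 3, 5, 0, 1, 7, 2, 4]
i: (SA[i-1],SA[i]) lcp shared
  1: (8,10) 0 ''
  2: (10,9) 1 'b'
  3: (9,6) 1 'b'
  4: (6,3) 0 ''
  5: (3,5) 0 ''
  6: (5,0) 1 'd'
  7: (0,1) 1 'd'
  8: (1,7) 0 ''
  9: (7,2) 1 'e'
  10: (2,4) 0 ''

n(n+1)/2 = 11·12/2 = 66
Σ LCP = 0 + 0 + 1 + 1 + 0 + 0 + 1 + 1 + 0 + 1 + 0 = 5
distinct = 66 − 5 = 61

61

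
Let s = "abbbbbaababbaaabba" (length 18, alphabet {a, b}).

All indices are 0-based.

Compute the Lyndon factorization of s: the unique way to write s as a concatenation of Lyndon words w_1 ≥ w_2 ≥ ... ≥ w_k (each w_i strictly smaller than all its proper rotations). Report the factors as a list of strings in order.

emit factor 1: 'abbbbb' (i=0, period=6)
emit factor 2: 'aababb' (i=6, period=6)
emit factor 3: 'aaabb' (i=12, period=5)
emit factor 4: 'a' (i=17, period=1)

["abbbbb", "aababb", "aaabb", "a"]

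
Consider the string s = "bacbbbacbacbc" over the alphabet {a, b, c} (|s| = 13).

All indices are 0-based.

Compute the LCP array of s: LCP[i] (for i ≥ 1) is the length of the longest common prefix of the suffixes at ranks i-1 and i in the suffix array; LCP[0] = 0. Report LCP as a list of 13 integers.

[0, 3, 3, 0, 4, 4, 1, 2, 1, 0, 1, 2, 2]

rank | idx | suffix
   0 |   6 | acbacbc
   1 |   1 | acbbbacbacbc
   2 |   9 | acbc
   3 |   5 | bacbacbc
   4 |   0 | bacbbbacbacbc
   5 |   8 | bacbc
   6 |   4 | bbacbacbc
   7 |   3 | bbbacbacbc
   8 |  11 | bc
   9 |  12 | c
  10 |   7 | cbacbc
  11 |   2 | cbbbacbacbc
  12 |  10 | cbc

SA = [6, 1, 9, 5, 0, 8, 4, 3, 11, 12, 7, 2, 10]
i: (SA[i-1],SA[i]) lcp shared
  1: (6,1) 3 'acb'
  2: (1,9) 3 'acb'
  3: (9,5) 0 ''
  4: (5,0) 4 'bacb'
  5: (0,8) 4 'bacb'
  6: (8,4) 1 'b'
  7: (4,3) 2 'bb'
  8: (3,11) 1 'b'
  9: (11,12) 0 ''
  10: (12,7) 1 'c'
  11: (7,2) 2 'cb'
  12: (2,10) 2 'cb'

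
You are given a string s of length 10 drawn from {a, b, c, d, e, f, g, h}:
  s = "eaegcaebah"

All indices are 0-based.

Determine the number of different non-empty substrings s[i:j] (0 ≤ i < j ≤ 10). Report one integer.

rank→(start, suffix):
  0 → (5, 'aebah')
  1 → (1, 'aegcaebah')
  2 → (8, 'ah')
  3 → (7, 'bah')
  4 → (4, 'caebah')
  5 → (0, 'eaegcaebah')
  6 → (6, 'ebah')
  7 → (2, 'egcaebah')
  8 → (3, 'gcaebah')
  9 → (9, 'h')

SA = [5, 1, 8, 7, 4, 0, 6, 2, 3, 9]
rank  pair      lcp
   1  s[5:],s[1:]  2  'ae'
   2  s[1:],s[8:]  1  'a'
   3  s[8:],s[7:]  0  ''
   4  s[7:],s[4:]  0  ''
   5  s[4:],s[0:]  0  ''
   6  s[0:],s[6:]  1  'e'
   7  s[6:],s[2:]  1  'e'
   8  s[2:],s[3:]  0  ''
   9  s[3:],s[9:]  0  ''

n(n+1)/2 = 10·11/2 = 55
Σ LCP = 0 + 2 + 1 + 0 + 0 + 0 + 1 + 1 + 0 + 0 = 5
distinct = 55 − 5 = 50

50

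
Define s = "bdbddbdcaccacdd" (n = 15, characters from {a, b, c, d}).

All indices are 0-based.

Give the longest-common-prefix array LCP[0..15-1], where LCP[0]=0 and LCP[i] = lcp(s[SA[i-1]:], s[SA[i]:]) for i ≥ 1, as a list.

sorted suffixes:
  #0 SA[0]=8  'accacdd'
  #1 SA[1]=11  'acdd'
  #2 SA[2]=0  'bdbddbdcaccacdd'
  #3 SA[3]=5  'bdcaccacdd'
  #4 SA[4]=2  'bddbdcaccacdd'
  #5 SA[5]=7  'caccacdd'
  #6 SA[6]=10  'cacdd'
  #7 SA[7]=9  'ccacdd'
  #8 SA[8]=12  'cdd'
  #9 SA[9]=14  'd'
  #10 SA[10]=4  'dbdcaccacdd'
  #11 SA[11]=1  'dbddbdcaccacdd'
  #12 SA[12]=6  'dcaccacdd'
  #13 SA[13]=13  'dd'
  #14 SA[14]=3  'ddbdcaccacdd'

SA = [8, 11, 0, 5, 2, 7, 10, 9, 12, 14, 4, 1, 6, 13, 3]
rank  pair      lcp
   1  s[8:],s[11:]  2  'ac'
   2  s[11:],s[0:]  0  ''
   3  s[0:],s[5:]  2  'bd'
   4  s[5:],s[2:]  2  'bd'
   5  s[2:],s[7:]  0  ''
   6  s[7:],s[10:]  3  'cac'
   7  s[10:],s[9:]  1  'c'
   8  s[9:],s[12:]  1  'c'
   9  s[12:],s[14:]  0  ''
  10  s[14:],s[4:]  1  'd'
  11  s[4:],s[1:]  3  'dbd'
  12  s[1:],s[6:]  1  'd'
  13  s[6:],s[13:]  1  'd'
  14  s[13:],s[3:]  2  'dd'

[0, 2, 0, 2, 2, 0, 3, 1, 1, 0, 1, 3, 1, 1, 2]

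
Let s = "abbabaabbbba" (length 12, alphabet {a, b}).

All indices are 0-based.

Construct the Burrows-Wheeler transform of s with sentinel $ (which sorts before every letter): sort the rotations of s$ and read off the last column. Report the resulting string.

abbb$ababbaba

rank  rotation       last
    0  $abbabaabbbba  a
    1  a$abbabaabbbb  b
    2  aabbbba$abbab  b
    3  abaabbbba$abb  b
    4  abbabaabbbba$  $
    5  abbbba$abbaba  a
    6  ba$abbabaabbb  b
    7  baabbbba$abba  a
    8  babaabbbba$ab  b
    9  bba$abbabaabb  b
   10  bbabaabbbba$a  a
   11  bbba$abbabaab  b
   12  bbbba$abbabaa  a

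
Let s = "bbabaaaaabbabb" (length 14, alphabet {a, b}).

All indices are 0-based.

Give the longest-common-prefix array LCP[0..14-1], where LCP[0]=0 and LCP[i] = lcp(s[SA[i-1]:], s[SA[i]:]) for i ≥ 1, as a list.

sorted suffixes:
  #0 SA[0]=4  'aaaaabbabb'
  #1 SA[1]=5  'aaaabbabb'
  #2 SA[2]=6  'aaabbabb'
  #3 SA[3]=7  'aabbabb'
  #4 SA[4]=2  'abaaaaabbabb'
  #5 SA[5]=11  'abb'
  #6 SA[6]=8  'abbabb'
  #7 SA[7]=13  'b'
  #8 SA[8]=3  'baaaaabbabb'
  #9 SA[9]=1  'babaaaaabbabb'
  #10 SA[10]=10  'babb'
  #11 SA[11]=12  'bb'
  #12 SA[12]=0  'bbabaaaaabbabb'
  #13 SA[13]=9  'bbabb'

SA = [4, 5, 6, 7, 2, 11, 8, 13, 3, 1, 10, 12, 0, 9]
rank  pair      lcp
   1  s[4:],s[5:]  4  'aaaa'
   2  s[5:],s[6:]  3  'aaa'
   3  s[6:],s[7:]  2  'aa'
   4  s[7:],s[2:]  1  'a'
   5  s[2:],s[11:]  2  'ab'
   6  s[11:],s[8:]  3  'abb'
   7  s[8:],s[13:]  0  ''
   8  s[13:],s[3:]  1  'b'
   9  s[3:],s[1:]  2  'ba'
  10  s[1:],s[10:]  3  'bab'
  11  s[10:],s[12:]  1  'b'
  12  s[12:],s[0:]  2  'bb'
  13  s[0:],s[9:]  4  'bbab'

[0, 4, 3, 2, 1, 2, 3, 0, 1, 2, 3, 1, 2, 4]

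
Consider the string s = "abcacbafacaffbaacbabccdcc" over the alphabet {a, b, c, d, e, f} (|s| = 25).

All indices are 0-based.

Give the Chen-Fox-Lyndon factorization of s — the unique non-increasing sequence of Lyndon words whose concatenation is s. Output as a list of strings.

["abcacbafacaffb", "aacbabccdcc"]

emit factor 1: 'abcacbafacaffb' (i=0, period=14)
emit factor 2: 'aacbabccdcc' (i=14, period=11)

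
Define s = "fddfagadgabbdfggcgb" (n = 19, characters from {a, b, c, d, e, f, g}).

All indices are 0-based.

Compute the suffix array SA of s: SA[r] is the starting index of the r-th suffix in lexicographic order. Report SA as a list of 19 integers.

[9, 6, 4, 18, 10, 11, 16, 1, 2, 12, 7, 3, 0, 13, 8, 5, 17, 15, 14]

rank | idx | suffix
   0 |   9 | abbdfggcgb
   1 |   6 | adgabbdfggcgb
   2 |   4 | agadgabbdfggcgb
   3 |  18 | b
   4 |  10 | bbdfggcgb
   5 |  11 | bdfggcgb
   6 |  16 | cgb
   7 |   1 | ddfagadgabbdfggcgb
   8 |   2 | dfagadgabbdfggcgb
   9 |  12 | dfggcgb
  10 |   7 | dgabbdfggcgb
  11 |   3 | fagadgabbdfggcgb
  12 |   0 | fddfagadgabbdfggcgb
  13 |  13 | fggcgb
  14 |   8 | gabbdfggcgb
  15 |   5 | gadgabbdfggcgb
  16 |  17 | gb
  17 |  15 | gcgb
  18 |  14 | ggcgb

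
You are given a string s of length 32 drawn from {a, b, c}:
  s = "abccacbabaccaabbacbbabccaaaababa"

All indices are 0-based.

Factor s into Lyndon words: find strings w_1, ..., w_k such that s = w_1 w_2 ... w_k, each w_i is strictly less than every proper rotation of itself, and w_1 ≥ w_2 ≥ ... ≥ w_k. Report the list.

emit factor 1: 'abccacb' (i=0, period=7)
emit factor 2: 'abacc' (i=7, period=5)
emit factor 3: 'aabbacbbabcc' (i=12, period=12)
emit factor 4: 'aaaabab' (i=24, period=7)
emit factor 5: 'a' (i=31, period=1)

["abccacb", "abacc", "aabbacbbabcc", "aaaabab", "a"]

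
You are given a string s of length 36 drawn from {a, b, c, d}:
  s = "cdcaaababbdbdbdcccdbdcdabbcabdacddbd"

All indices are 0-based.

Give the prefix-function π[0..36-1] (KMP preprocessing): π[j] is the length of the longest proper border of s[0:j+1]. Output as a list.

[0, 0, 1, 0, 0, 0, 0, 0, 0, 0, 0, 0, 0, 0, 0, 1, 1, 1, 2, 0, 0, 1, 2, 0, 0, 0, 1, 0, 0, 0, 0, 1, 2, 0, 0, 0]

π[0] = 0
j=1 s[j]='d': π[1]=0 (border '')
j=2 s[j]='c': π[2]=1 (border 'c')
j=3 s[j]='a': k: 1→0; π[3]=0 (border '')
j=4 s[j]='a': π[4]=0 (border '')
j=5 s[j]='a': π[5]=0 (border '')
j=6 s[j]='b': π[6]=0 (border '')
j=7 s[j]='a': π[7]=0 (border '')
j=8 s[j]='b': π[8]=0 (border '')
j=9 s[j]='b': π[9]=0 (border '')
j=10 s[j]='d': π[10]=0 (border '')
j=11 s[j]='b': π[11]=0 (border '')
j=12 s[j]='d': π[12]=0 (border '')
j=13 s[j]='b': π[13]=0 (border '')
j=14 s[j]='d': π[14]=0 (border '')
j=15 s[j]='c': π[15]=1 (border 'c')
j=16 s[j]='c': k: 1→0; π[16]=1 (border 'c')
j=17 s[j]='c': k: 1→0; π[17]=1 (border 'c')
j=18 s[j]='d': π[18]=2 (border 'cd')
j=19 s[j]='b': k: 2→0; π[19]=0 (border '')
j=20 s[j]='d': π[20]=0 (border '')
j=21 s[j]='c': π[21]=1 (border 'c')
j=22 s[j]='d': π[22]=2 (border 'cd')
j=23 s[j]='a': k: 2→0; π[23]=0 (border '')
j=24 s[j]='b': π[24]=0 (border '')
j=25 s[j]='b': π[25]=0 (border '')
j=26 s[j]='c': π[26]=1 (border 'c')
j=27 s[j]='a': k: 1→0; π[27]=0 (border '')
j=28 s[j]='b': π[28]=0 (border '')
j=29 s[j]='d': π[29]=0 (border '')
j=30 s[j]='a': π[30]=0 (border '')
j=31 s[j]='c': π[31]=1 (border 'c')
j=32 s[j]='d': π[32]=2 (border 'cd')
j=33 s[j]='d': k: 2→0; π[33]=0 (border '')
j=34 s[j]='b': π[34]=0 (border '')
j=35 s[j]='d': π[35]=0 (border '')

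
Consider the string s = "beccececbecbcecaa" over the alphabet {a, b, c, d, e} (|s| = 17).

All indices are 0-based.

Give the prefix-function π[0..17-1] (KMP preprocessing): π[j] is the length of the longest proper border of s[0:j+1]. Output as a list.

π[0] = 0
j=1 s[j]='e': π[1]=0 (border '')
j=2 s[j]='c': π[2]=0 (border '')
j=3 s[j]='c': π[3]=0 (border '')
j=4 s[j]='e': π[4]=0 (border '')
j=5 s[j]='c': π[5]=0 (border '')
j=6 s[j]='e': π[6]=0 (border '')
j=7 s[j]='c': π[7]=0 (border '')
j=8 s[j]='b': π[8]=1 (border 'b')
j=9 s[j]='e': π[9]=2 (border 'be')
j=10 s[j]='c': π[10]=3 (border 'bec')
j=11 s[j]='b': k: 3→0; π[11]=1 (border 'b')
j=12 s[j]='c': k: 1→0; π[12]=0 (border '')
j=13 s[j]='e': π[13]=0 (border '')
j=14 s[j]='c': π[14]=0 (border '')
j=15 s[j]='a': π[15]=0 (border '')
j=16 s[j]='a': π[16]=0 (border '')

[0, 0, 0, 0, 0, 0, 0, 0, 1, 2, 3, 1, 0, 0, 0, 0, 0]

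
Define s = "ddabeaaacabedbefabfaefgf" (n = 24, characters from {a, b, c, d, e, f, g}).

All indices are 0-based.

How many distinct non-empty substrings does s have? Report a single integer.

275

rank→(start, suffix):
  0 → (5, 'aaacabedbefabfaefgf')
  1 → (6, 'aacabedbefabfaefgf')
  2 → (2, 'abeaaacabedbefabfaefgf')
  3 → (9, 'abedbefabfaefgf')
  4 → (16, 'abfaefgf')
  5 → (7, 'acabedbefabfaefgf')
  6 → (19, 'aefgf')
  7 → (3, 'beaaacabedbefabfaefgf')
  8 → (10, 'bedbefabfaefgf')
  9 → (13, 'befabfaefgf')
  10 → (17, 'bfaefgf')
  11 → (8, 'cabedbefabfaefgf')
  12 → (1, 'dabeaaacabedbefabfaefgf')
  13 → (12, 'dbefabfaefgf')
  14 → (0, 'ddabeaaacabedbefabfaefgf')
  15 → (4, 'eaaacabedbefabfaefgf')
  16 → (11, 'edbefabfaefgf')
  17 → (14, 'efabfaefgf')
  18 → (20, 'efgf')
  19 → (23, 'f')
  20 → (15, 'fabfaefgf')
  21 → (18, 'faefgf')
  22 → (21, 'fgf')
  23 → (22, 'gf')

SA = [5, 6, 2, 9, 16, 7, 19, 3, 10, 13, 17, 8, 1, 12, 0, 4, 11, 14, 20, 23, 15, 18, 21, 22]
i: (SA[i-1],SA[i]) lcp shared
  1: (5,6) 2 'aa'
  2: (6,2) 1 'a'
  3: (2,9) 3 'abe'
  4: (9,16) 2 'ab'
  5: (16,7) 1 'a'
  6: (7,19) 1 'a'
  7: (19,3) 0 ''
  8: (3,10) 2 'be'
  9: (10,13) 2 'be'
  10: (13,17) 1 'b'
  11: (17,8) 0 ''
  12: (8,1) 0 ''
  13: (1,12) 1 'd'
  14: (12,0) 1 'd'
  15: (0,4) 0 ''
  16: (4,11) 1 'e'
  17: (11,14) 1 'e'
  18: (14,20) 2 'ef'
  19: (20,23) 0 ''
  20: (23,15) 1 'f'
  21: (15,18) 2 'fa'
  22: (18,21) 1 'f'
  23: (21,22) 0 ''

n(n+1)/2 = 24·25/2 = 300
Σ LCP = 0 + 2 + 1 + 3 + 2 + 1 + 1 + 0 + 2 + 2 + 1 + 0 + 0 + 1 + 1 + 0 + 1 + 1 + 2 + 0 + 1 + 2 + 1 + 0 = 25
distinct = 300 − 25 = 275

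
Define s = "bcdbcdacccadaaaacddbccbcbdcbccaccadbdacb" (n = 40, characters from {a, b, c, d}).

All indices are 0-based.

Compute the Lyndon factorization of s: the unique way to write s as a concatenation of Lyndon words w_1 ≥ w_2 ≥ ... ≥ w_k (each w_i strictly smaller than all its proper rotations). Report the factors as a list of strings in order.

["bcd", "bcd", "acccad", "aaaacddbccbcbdcbccaccadbdacb"]

emit factor 1: 'bcd' (i=0, period=3)
emit factor 2: 'bcd' (i=3, period=3)
emit factor 3: 'acccad' (i=6, period=6)
emit factor 4: 'aaaacddbccbcbdcbccaccadbdacb' (i=12, period=28)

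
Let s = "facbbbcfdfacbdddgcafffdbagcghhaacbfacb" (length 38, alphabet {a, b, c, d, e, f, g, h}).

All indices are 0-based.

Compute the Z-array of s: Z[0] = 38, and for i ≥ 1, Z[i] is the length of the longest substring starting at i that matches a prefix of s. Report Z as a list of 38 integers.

[38, 0, 0, 0, 0, 0, 0, 1, 0, 4, 0, 0, 0, 0, 0, 0, 0, 0, 0, 1, 1, 1, 0, 0, 0, 0, 0, 0, 0, 0, 0, 0, 0, 0, 4, 0, 0, 0]

Z[0]=38
i=1: outside box; Z[1]=0
i=2: outside box; Z[2]=0
i=3: outside box; Z[3]=0
i=4: outside box; Z[4]=0
i=5: outside box; Z[5]=0
i=6: outside box; Z[6]=0
i=7: outside box; Z[7]=1 scan→box=[7,8)
i=8: outside box; Z[8]=0
i=9: outside box; Z[9]=4 scan→box=[9,13)
i=10: min(r-i=3, Z[1]=0)=0; Z[10]=0
i=11: min(r-i=2, Z[2]=0)=0; Z[11]=0
i=12: min(r-i=1, Z[3]=0)=0; Z[12]=0
i=13: outside box; Z[13]=0
i=14: outside box; Z[14]=0
i=15: outside box; Z[15]=0
i=16: outside box; Z[16]=0
i=17: outside box; Z[17]=0
i=18: outside box; Z[18]=0
i=19: outside box; Z[19]=1 scan→box=[19,20)
i=20: outside box; Z[20]=1 scan→box=[20,21)
i=21: outside box; Z[21]=1 scan→box=[21,22)
i=22: outside box; Z[22]=0
i=23: outside box; Z[23]=0
i=24: outside box; Z[24]=0
i=25: outside box; Z[25]=0
i=26: outside box; Z[26]=0
i=27: outside box; Z[27]=0
i=28: outside box; Z[28]=0
i=29: outside box; Z[29]=0
i=30: outside box; Z[30]=0
i=31: outside box; Z[31]=0
i=32: outside box; Z[32]=0
i=33: outside box; Z[33]=0
i=34: outside box; Z[34]=4 scan→box=[34,38)
i=35: min(r-i=3, Z[1]=0)=0; Z[35]=0
i=36: min(r-i=2, Z[2]=0)=0; Z[36]=0
i=37: min(r-i=1, Z[3]=0)=0; Z[37]=0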